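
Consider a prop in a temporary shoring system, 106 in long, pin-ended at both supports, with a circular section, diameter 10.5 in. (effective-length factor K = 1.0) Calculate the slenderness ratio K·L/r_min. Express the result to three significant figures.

For a solid circle r = d/4 = 10.5/4 = 2.625 in
L_e = K·L = 1 × 106 = 106.0 in
λ = L_e / r_min = 106.00 / 2.625 = 40.4

λ ≈ 40.4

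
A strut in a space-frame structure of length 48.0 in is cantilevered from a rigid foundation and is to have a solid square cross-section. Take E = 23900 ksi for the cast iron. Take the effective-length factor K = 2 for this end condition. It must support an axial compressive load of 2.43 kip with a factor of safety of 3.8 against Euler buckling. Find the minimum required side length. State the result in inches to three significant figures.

a ≈ 1.44 in

Required P_cr = n·P = 3.8 × 2.43 = 9.234 kip
L_e = K·L = 2 × 48.0 = 96.00 in
Required I = P_cr·L_e²/(π²E) = 9.234×10^3 × 96.00² / (π² × 2.39×10^7) = 0.3608 in⁴
Solid square: I = a⁴/12  ⇒  a = (12I)^(1/4) = (12×0.3608)^(1/4) = 1.44 in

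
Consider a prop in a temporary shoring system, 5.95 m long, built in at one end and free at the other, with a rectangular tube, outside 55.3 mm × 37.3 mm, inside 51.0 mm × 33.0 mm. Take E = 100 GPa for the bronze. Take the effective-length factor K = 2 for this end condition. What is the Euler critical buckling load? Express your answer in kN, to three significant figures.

Weak-axis I_min = (h_o·b_o³ − h_i·b_i³)/12 with b_o = 37.3, b_i = 33.00 mm (shorter outer/inner sides).
I_min = (55.3×37.3³ − 51.00×33.00³)/12 = 8.642×10^4 mm⁴
I = 8.642×10^4 mm⁴ = 8.642×10^-8 m⁴
Effective length L_e = K·L = 2 × 5.95 = 11.90 m
P_cr = π²EI / L_e² = π² × 100×10⁹ × 8.642×10^-8 / 11.90² = 602.3 N

P_cr ≈ 0.602 kN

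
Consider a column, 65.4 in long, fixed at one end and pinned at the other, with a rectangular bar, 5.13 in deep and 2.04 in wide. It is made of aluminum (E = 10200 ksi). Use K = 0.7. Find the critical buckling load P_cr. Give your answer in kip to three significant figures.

Buckling occurs about the weak axis: I_min = h·b³/12 with b = 2.04 in (the shorter side).
I_min = 5.13×2.04³/12 = 3.629 in⁴
Effective length L_e = K·L = 0.7 × 65.4 = 45.78 in
P_cr = π²EI / L_e² = π² × 10200×10³ × 3.629 / 45.78² = 1.743×10^5 lb

P_cr ≈ 174 kip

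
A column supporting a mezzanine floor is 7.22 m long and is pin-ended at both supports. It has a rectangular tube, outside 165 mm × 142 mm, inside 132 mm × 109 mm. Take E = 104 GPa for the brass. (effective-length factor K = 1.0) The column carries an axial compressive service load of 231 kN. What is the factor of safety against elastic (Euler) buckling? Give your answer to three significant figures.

n ≈ 2.14

Weak-axis I_min = (h_o·b_o³ − h_i·b_i³)/12 with b_o = 142, b_i = 109.0 mm (shorter outer/inner sides).
I_min = (165×142³ − 132.0×109.0³)/12 = 2.512×10^7 mm⁴
I = 2.512×10^7 mm⁴ = 2.512×10^-5 m⁴
Effective length L_e = K·L = 1 × 7.22 = 7.220 m
P_cr = π²EI / L_e² = π² × 104×10⁹ × 2.512×10^-5 / 7.220² = 4.947×10^5 N
Factor of safety n = P_cr / P = 494.72 / 231 = 2.14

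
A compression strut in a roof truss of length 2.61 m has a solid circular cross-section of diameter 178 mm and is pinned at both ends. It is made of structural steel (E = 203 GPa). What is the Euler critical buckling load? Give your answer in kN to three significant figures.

I = πd⁴/64 = π×178⁴/64 = 4.928×10^7 mm⁴
I = 4.928×10^7 mm⁴ = 4.928×10^-5 m⁴
Effective length L_e = K·L = 1 × 2.61 = 2.610 m
P_cr = π²EI / L_e² = π² × 203×10⁹ × 4.928×10^-5 / 2.610² = 1.449×10^7 N

P_cr ≈ 14500 kN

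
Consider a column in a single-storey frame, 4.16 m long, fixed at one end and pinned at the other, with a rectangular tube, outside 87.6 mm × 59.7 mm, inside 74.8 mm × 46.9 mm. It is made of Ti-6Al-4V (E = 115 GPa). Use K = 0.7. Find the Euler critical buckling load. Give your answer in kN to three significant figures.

P_cr ≈ 122 kN

Weak-axis I_min = (h_o·b_o³ − h_i·b_i³)/12 with b_o = 59.7, b_i = 46.90 mm (shorter outer/inner sides).
I_min = (87.6×59.7³ − 74.80×46.90³)/12 = 9.102×10^5 mm⁴
I = 9.102×10^5 mm⁴ = 9.102×10^-7 m⁴
Effective length L_e = K·L = 0.7 × 4.16 = 2.912 m
P_cr = π²EI / L_e² = π² × 115×10⁹ × 9.102×10^-7 / 2.912² = 1.218×10^5 N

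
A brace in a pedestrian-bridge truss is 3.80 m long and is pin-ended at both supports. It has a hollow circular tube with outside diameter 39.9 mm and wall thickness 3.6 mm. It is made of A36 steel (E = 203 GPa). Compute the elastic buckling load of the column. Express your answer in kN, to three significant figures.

Inner diameter d_i = 39.9 − 2×3.6 = 32.70 mm
I = π(d_o⁴ − d_i⁴)/64 = π(39.9⁴ − 32.70⁴)/64 = 6.829×10^4 mm⁴
I = 6.829×10^4 mm⁴ = 6.829×10^-8 m⁴
Effective length L_e = K·L = 1 × 3.80 = 3.800 m
P_cr = π²EI / L_e² = π² × 203×10⁹ × 6.829×10^-8 / 3.800² = 9.475×10^3 N

P_cr ≈ 9.47 kN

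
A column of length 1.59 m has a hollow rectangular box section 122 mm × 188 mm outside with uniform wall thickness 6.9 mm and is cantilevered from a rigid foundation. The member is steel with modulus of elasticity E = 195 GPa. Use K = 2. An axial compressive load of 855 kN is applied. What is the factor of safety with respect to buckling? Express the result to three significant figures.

n ≈ 2.24

Inner dimensions: h_i = 188 − 2×6.9 = 174.2 mm, b_i = 122 − 2×6.9 = 108.2 mm
Weak-axis I_min = (h_o·b_o³ − h_i·b_i³)/12 with b_o = 122, b_i = 108.2 mm (shorter outer/inner sides).
I_min = (188×122³ − 174.2×108.2³)/12 = 1.006×10^7 mm⁴
I = 1.006×10^7 mm⁴ = 1.006×10^-5 m⁴
Effective length L_e = K·L = 2 × 1.59 = 3.180 m
P_cr = π²EI / L_e² = π² × 195×10⁹ × 1.006×10^-5 / 3.180² = 1.915×10^6 N
Factor of safety n = P_cr / P = 1914.5 / 855 = 2.24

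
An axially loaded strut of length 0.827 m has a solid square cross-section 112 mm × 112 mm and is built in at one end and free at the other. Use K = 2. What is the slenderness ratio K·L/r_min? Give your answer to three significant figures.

λ ≈ 51.2

For a square r = a/√12 = 112/√12 = 32.33 mm
L_e = K·L = 2 × 0.827 m = 1.654 m = 1654.0 mm
λ = L_e / r_min = 1654.0 / 32.33 = 51.2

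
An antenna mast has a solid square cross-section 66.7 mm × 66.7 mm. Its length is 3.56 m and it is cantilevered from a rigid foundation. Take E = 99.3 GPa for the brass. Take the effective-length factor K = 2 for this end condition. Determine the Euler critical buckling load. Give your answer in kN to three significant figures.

P_cr ≈ 31.9 kN

I = a⁴/12 = 66.7⁴/12 = 1.649×10^6 mm⁴
I = 1.649×10^6 mm⁴ = 1.649×10^-6 m⁴
Effective length L_e = K·L = 2 × 3.56 = 7.120 m
P_cr = π²EI / L_e² = π² × 99.3×10⁹ × 1.649×10^-6 / 7.120² = 3.189×10^4 N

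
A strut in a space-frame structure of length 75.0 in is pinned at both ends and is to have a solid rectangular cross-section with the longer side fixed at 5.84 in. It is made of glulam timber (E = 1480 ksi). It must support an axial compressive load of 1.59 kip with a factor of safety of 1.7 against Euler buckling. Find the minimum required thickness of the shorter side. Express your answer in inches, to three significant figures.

Required P_cr = n·P = 1.7 × 1.59 = 2.703 kip
L_e = K·L = 1 × 75.0 = 75.00 in
Required I = P_cr·L_e²/(π²E) = 2.703×10^3 × 75.00² / (π² × 1.48×10^6) = 1.041 in⁴
Rectangle, weak axis: I_min = h·b³/12 with h = 5.84 in fixed  ⇒  b = (12I/h)^(1/3) = 1.29 in

b ≈ 1.29 in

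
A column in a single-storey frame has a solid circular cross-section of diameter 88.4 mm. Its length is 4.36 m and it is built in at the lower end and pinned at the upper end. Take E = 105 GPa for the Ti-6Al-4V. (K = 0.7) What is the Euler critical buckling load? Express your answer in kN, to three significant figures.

P_cr ≈ 334 kN

I = πd⁴/64 = π×88.4⁴/64 = 2.998×10^6 mm⁴
I = 2.998×10^6 mm⁴ = 2.998×10^-6 m⁴
Effective length L_e = K·L = 0.7 × 4.36 = 3.052 m
P_cr = π²EI / L_e² = π² × 105×10⁹ × 2.998×10^-6 / 3.052² = 3.335×10^5 N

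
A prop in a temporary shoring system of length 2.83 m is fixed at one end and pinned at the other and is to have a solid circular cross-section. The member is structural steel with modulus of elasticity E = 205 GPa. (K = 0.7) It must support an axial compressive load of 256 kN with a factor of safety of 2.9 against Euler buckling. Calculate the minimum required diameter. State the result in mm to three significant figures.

Required P_cr = n·P = 2.9 × 256 = 742.4 kN
L_e = K·L = 0.7 × 2.83 = 1.981 m
Required I = P_cr·L_e²/(π²E) = 7.424×10^5 × 1.981² / (π² × 2.05×10^11) = 1.440×10^-6 m⁴
I_req = 1.440×10^6 mm⁴
Solid circle: I = πd⁴/64  ⇒  d = (64I/π)^(1/4) = (64×1.440×10^6/π)^(1/4) = 73.6 mm

d ≈ 73.6 mm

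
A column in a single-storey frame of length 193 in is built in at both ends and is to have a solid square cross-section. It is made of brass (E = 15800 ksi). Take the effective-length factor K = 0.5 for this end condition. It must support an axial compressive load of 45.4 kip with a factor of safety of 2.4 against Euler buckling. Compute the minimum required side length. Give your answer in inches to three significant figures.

Required P_cr = n·P = 2.4 × 45.4 = 109.0 kip
L_e = K·L = 0.5 × 193 = 96.50 in
Required I = P_cr·L_e²/(π²E) = 1.090×10^5 × 96.50² / (π² × 1.58×10^7) = 6.507 in⁴
Solid square: I = a⁴/12  ⇒  a = (12I)^(1/4) = (12×6.507)^(1/4) = 2.97 in

a ≈ 2.97 in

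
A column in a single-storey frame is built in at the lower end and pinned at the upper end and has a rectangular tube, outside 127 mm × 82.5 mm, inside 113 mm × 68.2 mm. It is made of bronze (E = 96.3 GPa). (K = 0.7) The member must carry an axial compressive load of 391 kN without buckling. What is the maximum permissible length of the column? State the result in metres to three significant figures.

L_max ≈ 3.83 m

Weak-axis I_min = (h_o·b_o³ − h_i·b_i³)/12 with b_o = 82.5, b_i = 68.20 mm (shorter outer/inner sides).
I_min = (127×82.5³ − 113.0×68.20³)/12 = 2.956×10^6 mm⁴
I = 2.956×10^-6 m⁴
At the buckling limit P_cr = P = 3.910×10^5 N
From P_cr = π²EI/(K·L)²:  L = (1/K)·√(π²EI/P_cr) = (1/0.7)·√(π²×9.63×10^10×2.956×10^-6/3.910×10^5)
L = 3.83 m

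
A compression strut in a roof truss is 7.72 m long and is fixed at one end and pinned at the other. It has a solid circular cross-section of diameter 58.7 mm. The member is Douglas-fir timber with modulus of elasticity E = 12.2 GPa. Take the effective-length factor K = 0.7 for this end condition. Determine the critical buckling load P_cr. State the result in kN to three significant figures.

P_cr ≈ 2.40 kN

I = πd⁴/64 = π×58.7⁴/64 = 5.828×10^5 mm⁴
I = 5.828×10^5 mm⁴ = 5.828×10^-7 m⁴
Effective length L_e = K·L = 0.7 × 7.72 = 5.404 m
P_cr = π²EI / L_e² = π² × 12.2×10⁹ × 5.828×10^-7 / 5.404² = 2.403×10^3 N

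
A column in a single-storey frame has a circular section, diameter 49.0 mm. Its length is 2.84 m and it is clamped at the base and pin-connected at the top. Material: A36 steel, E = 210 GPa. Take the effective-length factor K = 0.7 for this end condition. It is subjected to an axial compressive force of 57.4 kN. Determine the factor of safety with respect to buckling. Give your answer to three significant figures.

n ≈ 2.59

I = πd⁴/64 = π×49.0⁴/64 = 2.830×10^5 mm⁴
I = 2.830×10^5 mm⁴ = 2.830×10^-7 m⁴
Effective length L_e = K·L = 0.7 × 2.84 = 1.988 m
P_cr = π²EI / L_e² = π² × 210×10⁹ × 2.830×10^-7 / 1.988² = 1.484×10^5 N
Factor of safety n = P_cr / P = 148.40 / 57.4 = 2.59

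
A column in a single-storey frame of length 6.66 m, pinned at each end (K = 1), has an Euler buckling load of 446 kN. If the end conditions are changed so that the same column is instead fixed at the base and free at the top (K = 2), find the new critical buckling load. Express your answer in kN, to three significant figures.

P_cr ∝ 1/K², so P_cr,new = P_cr,old × (K_old/K_new)² = 446 × (1/2)²
= 446 × 0.2500 = 112 kN

P_cr ≈ 112 kN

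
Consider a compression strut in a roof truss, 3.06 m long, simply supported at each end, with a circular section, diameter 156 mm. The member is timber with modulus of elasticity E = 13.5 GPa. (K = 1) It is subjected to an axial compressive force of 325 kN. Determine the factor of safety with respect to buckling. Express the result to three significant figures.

I = πd⁴/64 = π×156⁴/64 = 2.907×10^7 mm⁴
I = 2.907×10^7 mm⁴ = 2.907×10^-5 m⁴
Effective length L_e = K·L = 1 × 3.06 = 3.060 m
P_cr = π²EI / L_e² = π² × 13.5×10⁹ × 2.907×10^-5 / 3.060² = 4.137×10^5 N
Factor of safety n = P_cr / P = 413.67 / 325 = 1.27

n ≈ 1.27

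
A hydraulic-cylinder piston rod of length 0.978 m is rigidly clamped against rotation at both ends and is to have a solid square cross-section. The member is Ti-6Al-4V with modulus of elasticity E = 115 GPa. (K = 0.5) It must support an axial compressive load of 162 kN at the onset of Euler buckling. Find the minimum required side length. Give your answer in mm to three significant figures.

L_e = K·L = 0.5 × 0.978 = 0.4890 m
Required I = P_cr·L_e²/(π²E) = 1.620×10^5 × 0.4890² / (π² × 1.15×10^11) = 3.413×10^-8 m⁴
I_req = 3.413×10^4 mm⁴
Solid square: I = a⁴/12  ⇒  a = (12I)^(1/4) = (12×3.413×10^4)^(1/4) = 25.3 mm

a ≈ 25.3 mm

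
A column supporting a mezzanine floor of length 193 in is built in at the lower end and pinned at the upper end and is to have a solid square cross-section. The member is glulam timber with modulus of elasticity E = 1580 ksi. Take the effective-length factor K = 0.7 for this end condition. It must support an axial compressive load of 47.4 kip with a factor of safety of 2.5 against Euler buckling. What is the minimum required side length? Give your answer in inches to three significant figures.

Required P_cr = n·P = 2.5 × 47.4 = 118.5 kip
L_e = K·L = 0.7 × 193 = 135.1 in
Required I = P_cr·L_e²/(π²E) = 1.185×10^5 × 135.1² / (π² × 1.58×10^6) = 138.7 in⁴
Solid square: I = a⁴/12  ⇒  a = (12I)^(1/4) = (12×138.7)^(1/4) = 6.39 in

a ≈ 6.39 in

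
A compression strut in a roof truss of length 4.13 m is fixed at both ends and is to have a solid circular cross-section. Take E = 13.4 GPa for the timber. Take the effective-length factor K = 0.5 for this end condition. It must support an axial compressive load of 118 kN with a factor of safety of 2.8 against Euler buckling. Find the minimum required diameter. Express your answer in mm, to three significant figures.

Required P_cr = n·P = 2.8 × 118 = 330.4 kN
L_e = K·L = 0.5 × 4.13 = 2.065 m
Required I = P_cr·L_e²/(π²E) = 3.304×10^5 × 2.065² / (π² × 1.34×10^10) = 1.065×10^-5 m⁴
I_req = 1.065×10^7 mm⁴
Solid circle: I = πd⁴/64  ⇒  d = (64I/π)^(1/4) = (64×1.065×10^7/π)^(1/4) = 121 mm

d ≈ 121 mm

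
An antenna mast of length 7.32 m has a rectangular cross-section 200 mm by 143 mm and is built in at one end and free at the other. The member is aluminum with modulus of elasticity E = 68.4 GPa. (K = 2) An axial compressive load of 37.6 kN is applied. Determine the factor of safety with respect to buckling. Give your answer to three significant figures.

Buckling occurs about the weak axis: I_min = h·b³/12 with b = 143 mm (the shorter side).
I_min = 200×143³/12 = 4.874×10^7 mm⁴
I = 4.874×10^7 mm⁴ = 4.874×10^-5 m⁴
Effective length L_e = K·L = 2 × 7.32 = 14.64 m
P_cr = π²EI / L_e² = π² × 68.4×10⁹ × 4.874×10^-5 / 14.64² = 1.535×10^5 N
Factor of safety n = P_cr / P = 153.51 / 37.6 = 4.08

n ≈ 4.08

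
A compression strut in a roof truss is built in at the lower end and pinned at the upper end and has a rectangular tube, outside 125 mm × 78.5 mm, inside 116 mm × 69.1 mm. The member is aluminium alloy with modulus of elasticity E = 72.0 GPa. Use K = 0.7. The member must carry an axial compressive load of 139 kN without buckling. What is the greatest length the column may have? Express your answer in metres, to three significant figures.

Weak-axis I_min = (h_o·b_o³ − h_i·b_i³)/12 with b_o = 78.5, b_i = 69.10 mm (shorter outer/inner sides).
I_min = (125×78.5³ − 116.0×69.10³)/12 = 1.850×10^6 mm⁴
I = 1.850×10^-6 m⁴
At the buckling limit P_cr = P = 1.390×10^5 N
From P_cr = π²EI/(K·L)²:  L = (1/K)·√(π²EI/P_cr) = (1/0.7)·√(π²×7.20×10^10×1.850×10^-6/1.390×10^5)
L = 4.39 m

L_max ≈ 4.39 m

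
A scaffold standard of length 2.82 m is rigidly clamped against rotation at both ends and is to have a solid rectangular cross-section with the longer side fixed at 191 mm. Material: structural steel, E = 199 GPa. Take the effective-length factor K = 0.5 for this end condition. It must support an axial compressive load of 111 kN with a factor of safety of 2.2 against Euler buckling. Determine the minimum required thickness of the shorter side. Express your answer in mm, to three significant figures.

Required P_cr = n·P = 2.2 × 111 = 244.2 kN
L_e = K·L = 0.5 × 2.82 = 1.410 m
Required I = P_cr·L_e²/(π²E) = 2.442×10^5 × 1.410² / (π² × 1.99×10^11) = 2.472×10^-7 m⁴
I_req = 2.472×10^5 mm⁴
Rectangle, weak axis: I_min = h·b³/12 with h = 191 mm fixed  ⇒  b = (12I/h)^(1/3) = 24.9 mm

b ≈ 24.9 mm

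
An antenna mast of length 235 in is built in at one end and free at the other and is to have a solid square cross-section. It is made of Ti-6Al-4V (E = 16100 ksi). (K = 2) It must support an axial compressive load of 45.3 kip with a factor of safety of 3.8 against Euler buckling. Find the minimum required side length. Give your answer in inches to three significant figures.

a ≈ 7.32 in

Required P_cr = n·P = 3.8 × 45.3 = 172.1 kip
L_e = K·L = 2 × 235 = 470.0 in
Required I = P_cr·L_e²/(π²E) = 1.721×10^5 × 470.0² / (π² × 1.61×10^7) = 239.3 in⁴
Solid square: I = a⁴/12  ⇒  a = (12I)^(1/4) = (12×239.3)^(1/4) = 7.32 in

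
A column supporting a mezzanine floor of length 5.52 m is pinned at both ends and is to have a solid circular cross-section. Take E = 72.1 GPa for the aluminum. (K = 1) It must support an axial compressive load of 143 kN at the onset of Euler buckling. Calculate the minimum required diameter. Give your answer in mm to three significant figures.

d ≈ 106 mm

L_e = K·L = 1 × 5.52 = 5.520 m
Required I = P_cr·L_e²/(π²E) = 1.430×10^5 × 5.520² / (π² × 7.21×10^10) = 6.123×10^-6 m⁴
I_req = 6.123×10^6 mm⁴
Solid circle: I = πd⁴/64  ⇒  d = (64I/π)^(1/4) = (64×6.123×10^6/π)^(1/4) = 106 mm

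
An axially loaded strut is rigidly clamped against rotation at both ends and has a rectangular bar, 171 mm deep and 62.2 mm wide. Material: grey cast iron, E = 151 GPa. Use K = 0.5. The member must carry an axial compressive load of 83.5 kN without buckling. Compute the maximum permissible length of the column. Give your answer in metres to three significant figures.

L_max ≈ 15.6 m

Buckling occurs about the weak axis: I_min = h·b³/12 with b = 62.2 mm (the shorter side).
I_min = 171×62.2³/12 = 3.429×10^6 mm⁴
I = 3.429×10^-6 m⁴
At the buckling limit P_cr = P = 8.350×10^4 N
From P_cr = π²EI/(K·L)²:  L = (1/K)·√(π²EI/P_cr) = (1/0.5)·√(π²×1.51×10^11×3.429×10^-6/8.350×10^4)
L = 15.6 m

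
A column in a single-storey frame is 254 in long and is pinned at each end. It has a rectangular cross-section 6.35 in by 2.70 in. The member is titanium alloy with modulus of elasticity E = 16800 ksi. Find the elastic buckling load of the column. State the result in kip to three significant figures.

P_cr ≈ 26.8 kip

Buckling occurs about the weak axis: I_min = h·b³/12 with b = 2.70 in (the shorter side).
I_min = 6.35×2.70³/12 = 10.42 in⁴
Effective length L_e = K·L = 1 × 254 = 254.0 in
P_cr = π²EI / L_e² = π² × 16800×10³ × 10.42 / 254.0² = 2.677×10^4 lb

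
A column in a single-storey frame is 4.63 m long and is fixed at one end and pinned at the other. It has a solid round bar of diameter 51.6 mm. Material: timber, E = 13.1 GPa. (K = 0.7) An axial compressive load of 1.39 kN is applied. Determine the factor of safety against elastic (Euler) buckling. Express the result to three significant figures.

I = πd⁴/64 = π×51.6⁴/64 = 3.480×10^5 mm⁴
I = 3.480×10^5 mm⁴ = 3.480×10^-7 m⁴
Effective length L_e = K·L = 0.7 × 4.63 = 3.241 m
P_cr = π²EI / L_e² = π² × 13.1×10⁹ × 3.480×10^-7 / 3.241² = 4.283×10^3 N
Factor of safety n = P_cr / P = 4.2833 / 1.39 = 3.08

n ≈ 3.08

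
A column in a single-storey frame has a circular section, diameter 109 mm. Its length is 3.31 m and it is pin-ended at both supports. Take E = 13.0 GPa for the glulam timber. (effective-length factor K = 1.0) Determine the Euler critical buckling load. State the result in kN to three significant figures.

I = πd⁴/64 = π×109⁴/64 = 6.929×10^6 mm⁴
I = 6.929×10^6 mm⁴ = 6.929×10^-6 m⁴
Effective length L_e = K·L = 1 × 3.31 = 3.310 m
P_cr = π²EI / L_e² = π² × 13.0×10⁹ × 6.929×10^-6 / 3.310² = 8.115×10^4 N

P_cr ≈ 81.1 kN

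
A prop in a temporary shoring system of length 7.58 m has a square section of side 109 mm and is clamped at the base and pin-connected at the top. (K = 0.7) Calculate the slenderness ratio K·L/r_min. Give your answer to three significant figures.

λ ≈ 169

I = a⁴/12 = 109⁴/12 = 1.176×10^7 mm⁴
A = 1.188×10^4 mm²;  r_min = √(I/A) = √(1.176×10^7/1.188×10^4) = 31.47 mm
L_e = K·L = 0.7 × 7.58 m = 5.306 m = 5306.0 mm
λ = L_e / r_min = 5306.0 / 31.47 = 169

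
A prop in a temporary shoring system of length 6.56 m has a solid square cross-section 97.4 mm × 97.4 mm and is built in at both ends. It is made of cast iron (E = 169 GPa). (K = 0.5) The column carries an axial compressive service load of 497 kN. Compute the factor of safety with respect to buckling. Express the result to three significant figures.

n ≈ 2.34

I = a⁴/12 = 97.4⁴/12 = 7.500×10^6 mm⁴
I = 7.500×10^6 mm⁴ = 7.500×10^-6 m⁴
Effective length L_e = K·L = 0.5 × 6.56 = 3.280 m
P_cr = π²EI / L_e² = π² × 169×10⁹ × 7.500×10^-6 / 3.280² = 1.163×10^6 N
Factor of safety n = P_cr / P = 1162.8 / 497 = 2.34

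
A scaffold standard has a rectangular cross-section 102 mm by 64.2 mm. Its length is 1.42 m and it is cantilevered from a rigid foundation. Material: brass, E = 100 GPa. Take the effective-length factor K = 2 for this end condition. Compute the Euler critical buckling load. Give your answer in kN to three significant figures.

P_cr ≈ 275 kN

Buckling occurs about the weak axis: I_min = h·b³/12 with b = 64.2 mm (the shorter side).
I_min = 102×64.2³/12 = 2.249×10^6 mm⁴
I = 2.249×10^6 mm⁴ = 2.249×10^-6 m⁴
Effective length L_e = K·L = 2 × 1.42 = 2.840 m
P_cr = π²EI / L_e² = π² × 100×10⁹ × 2.249×10^-6 / 2.840² = 2.752×10^5 N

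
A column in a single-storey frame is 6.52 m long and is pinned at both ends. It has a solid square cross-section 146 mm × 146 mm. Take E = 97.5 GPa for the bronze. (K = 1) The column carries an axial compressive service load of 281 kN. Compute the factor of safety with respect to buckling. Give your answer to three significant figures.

I = a⁴/12 = 146⁴/12 = 3.786×10^7 mm⁴
I = 3.786×10^7 mm⁴ = 3.786×10^-5 m⁴
Effective length L_e = K·L = 1 × 6.52 = 6.520 m
P_cr = π²EI / L_e² = π² × 97.5×10⁹ × 3.786×10^-5 / 6.520² = 8.571×10^5 N
Factor of safety n = P_cr / P = 857.12 / 281 = 3.05

n ≈ 3.05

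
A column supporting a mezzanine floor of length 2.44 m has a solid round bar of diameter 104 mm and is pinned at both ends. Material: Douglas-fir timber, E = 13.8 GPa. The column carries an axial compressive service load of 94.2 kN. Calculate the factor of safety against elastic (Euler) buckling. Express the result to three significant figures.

n ≈ 1.39

I = πd⁴/64 = π×104⁴/64 = 5.743×10^6 mm⁴
I = 5.743×10^6 mm⁴ = 5.743×10^-6 m⁴
Effective length L_e = K·L = 1 × 2.44 = 2.440 m
P_cr = π²EI / L_e² = π² × 13.8×10⁹ × 5.743×10^-6 / 2.440² = 1.314×10^5 N
Factor of safety n = P_cr / P = 131.37 / 94.2 = 1.39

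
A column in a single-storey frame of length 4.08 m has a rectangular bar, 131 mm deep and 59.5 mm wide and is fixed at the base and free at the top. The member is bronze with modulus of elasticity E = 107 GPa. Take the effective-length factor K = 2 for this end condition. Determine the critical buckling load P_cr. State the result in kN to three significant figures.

P_cr ≈ 36.5 kN

Buckling occurs about the weak axis: I_min = h·b³/12 with b = 59.5 mm (the shorter side).
I_min = 131×59.5³/12 = 2.300×10^6 mm⁴
I = 2.300×10^6 mm⁴ = 2.300×10^-6 m⁴
Effective length L_e = K·L = 2 × 4.08 = 8.160 m
P_cr = π²EI / L_e² = π² × 107×10⁹ × 2.300×10^-6 / 8.160² = 3.647×10^4 N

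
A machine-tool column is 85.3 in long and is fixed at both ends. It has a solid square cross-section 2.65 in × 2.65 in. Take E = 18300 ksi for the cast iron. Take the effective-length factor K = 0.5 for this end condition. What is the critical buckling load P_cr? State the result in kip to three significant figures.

I = a⁴/12 = 2.65⁴/12 = 4.110 in⁴
Effective length L_e = K·L = 0.5 × 85.3 = 42.65 in
P_cr = π²EI / L_e² = π² × 18300×10³ × 4.110 / 42.65² = 4.081×10^5 lb

P_cr ≈ 408 kip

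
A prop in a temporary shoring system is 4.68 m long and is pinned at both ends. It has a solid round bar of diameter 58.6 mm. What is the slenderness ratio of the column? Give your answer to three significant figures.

I = πd⁴/64 = π×58.6⁴/64 = 5.788×10^5 mm⁴
A = 2.697×10^3 mm²;  r_min = √(I/A) = √(5.788×10^5/2.697×10^3) = 14.65 mm
L_e = K·L = 1 × 4.68 m = 4.680 m = 4680.0 mm
λ = L_e / r_min = 4680.0 / 14.65 = 319

λ ≈ 319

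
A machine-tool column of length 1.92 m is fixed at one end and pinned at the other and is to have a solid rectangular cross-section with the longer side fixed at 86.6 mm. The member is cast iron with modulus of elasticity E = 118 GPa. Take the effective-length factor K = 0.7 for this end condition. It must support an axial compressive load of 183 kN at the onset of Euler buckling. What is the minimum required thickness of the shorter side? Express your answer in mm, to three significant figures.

L_e = K·L = 0.7 × 1.92 = 1.344 m
Required I = P_cr·L_e²/(π²E) = 1.830×10^5 × 1.344² / (π² × 1.18×10^11) = 2.838×10^-7 m⁴
I_req = 2.838×10^5 mm⁴
Rectangle, weak axis: I_min = h·b³/12 with h = 86.6 mm fixed  ⇒  b = (12I/h)^(1/3) = 34.0 mm

b ≈ 34.0 mm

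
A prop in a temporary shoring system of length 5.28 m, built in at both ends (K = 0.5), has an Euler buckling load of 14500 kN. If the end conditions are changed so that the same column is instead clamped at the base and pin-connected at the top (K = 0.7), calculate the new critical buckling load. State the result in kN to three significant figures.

P_cr ≈ 7400 kN

P_cr ∝ 1/K², so P_cr,new = P_cr,old × (K_old/K_new)² = 14500 × (0.5/0.7)²
= 14500 × 0.5102 = 7400 kN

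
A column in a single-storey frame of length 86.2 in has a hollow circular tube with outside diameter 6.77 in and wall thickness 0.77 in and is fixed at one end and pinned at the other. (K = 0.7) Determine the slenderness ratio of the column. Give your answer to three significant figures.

Inner diameter d_i = 6.77 − 2×0.77 = 5.230 in
I = π(d_o⁴ − d_i⁴)/64 = π(6.77⁴ − 5.230⁴)/64 = 66.39 in⁴
A = 14.51 in²;  r_min = √(I/A) = √(66.39/14.51) = 2.139 in
L_e = K·L = 0.7 × 86.2 = 60.34 in
λ = L_e / r_min = 60.340 / 2.139 = 28.2

λ ≈ 28.2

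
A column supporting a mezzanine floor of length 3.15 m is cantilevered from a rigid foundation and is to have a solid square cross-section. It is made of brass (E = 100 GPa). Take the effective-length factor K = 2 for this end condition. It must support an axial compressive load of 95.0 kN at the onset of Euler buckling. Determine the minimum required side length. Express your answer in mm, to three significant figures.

a ≈ 82.3 mm

L_e = K·L = 2 × 3.15 = 6.300 m
Required I = P_cr·L_e²/(π²E) = 9.500×10^4 × 6.300² / (π² × 1.00×10^11) = 3.820×10^-6 m⁴
I_req = 3.820×10^6 mm⁴
Solid square: I = a⁴/12  ⇒  a = (12I)^(1/4) = (12×3.820×10^6)^(1/4) = 82.3 mm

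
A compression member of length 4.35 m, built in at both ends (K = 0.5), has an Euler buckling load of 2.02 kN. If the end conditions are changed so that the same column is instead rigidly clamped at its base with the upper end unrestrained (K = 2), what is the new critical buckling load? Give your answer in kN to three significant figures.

P_cr ∝ 1/K², so P_cr,new = P_cr,old × (K_old/K_new)² = 2.02 × (0.5/2)²
= 2.02 × 0.06250 = 0.126 kN

P_cr ≈ 0.126 kN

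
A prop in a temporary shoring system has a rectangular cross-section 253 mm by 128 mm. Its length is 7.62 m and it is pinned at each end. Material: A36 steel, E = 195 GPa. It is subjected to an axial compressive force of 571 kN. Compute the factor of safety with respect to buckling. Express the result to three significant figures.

n ≈ 2.57

Buckling occurs about the weak axis: I_min = h·b³/12 with b = 128 mm (the shorter side).
I_min = 253×128³/12 = 4.421×10^7 mm⁴
I = 4.421×10^7 mm⁴ = 4.421×10^-5 m⁴
Effective length L_e = K·L = 1 × 7.62 = 7.620 m
P_cr = π²EI / L_e² = π² × 195×10⁹ × 4.421×10^-5 / 7.620² = 1.466×10^6 N
Factor of safety n = P_cr / P = 1465.5 / 571 = 2.57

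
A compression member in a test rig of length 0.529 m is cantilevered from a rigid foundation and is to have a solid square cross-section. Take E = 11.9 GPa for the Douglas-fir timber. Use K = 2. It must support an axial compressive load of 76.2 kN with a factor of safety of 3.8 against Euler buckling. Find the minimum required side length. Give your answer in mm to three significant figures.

Required P_cr = n·P = 3.8 × 76.2 = 289.6 kN
L_e = K·L = 2 × 0.529 = 1.058 m
Required I = P_cr·L_e²/(π²E) = 2.896×10^5 × 1.058² / (π² × 1.19×10^10) = 2.760×10^-6 m⁴
I_req = 2.760×10^6 mm⁴
Solid square: I = a⁴/12  ⇒  a = (12I)^(1/4) = (12×2.760×10^6)^(1/4) = 75.9 mm

a ≈ 75.9 mm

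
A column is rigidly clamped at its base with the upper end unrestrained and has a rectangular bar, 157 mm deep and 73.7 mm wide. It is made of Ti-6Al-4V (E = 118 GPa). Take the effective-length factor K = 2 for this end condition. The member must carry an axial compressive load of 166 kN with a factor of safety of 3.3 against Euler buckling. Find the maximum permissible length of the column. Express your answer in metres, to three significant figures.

Buckling occurs about the weak axis: I_min = h·b³/12 with b = 73.7 mm (the shorter side).
I_min = 157×73.7³/12 = 5.237×10^6 mm⁴
I = 5.237×10^-6 m⁴
Required critical load P_cr = n·P = 3.3 × 166 = 547.8 kN = 5.478×10^5 N
From P_cr = π²EI/(K·L)²:  L = (1/K)·√(π²EI/P_cr) = (1/2)·√(π²×1.18×10^11×5.237×10^-6/5.478×10^5)
L = 1.67 m

L_max ≈ 1.67 m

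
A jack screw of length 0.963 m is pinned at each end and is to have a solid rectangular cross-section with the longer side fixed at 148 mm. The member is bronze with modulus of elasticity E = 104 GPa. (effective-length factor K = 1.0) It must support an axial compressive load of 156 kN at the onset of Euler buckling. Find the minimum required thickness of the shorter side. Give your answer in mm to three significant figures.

b ≈ 22.5 mm

L_e = K·L = 1 × 0.963 = 0.9630 m
Required I = P_cr·L_e²/(π²E) = 1.560×10^5 × 0.9630² / (π² × 1.04×10^11) = 1.409×10^-7 m⁴
I_req = 1.409×10^5 mm⁴
Rectangle, weak axis: I_min = h·b³/12 with h = 148 mm fixed  ⇒  b = (12I/h)^(1/3) = 22.5 mm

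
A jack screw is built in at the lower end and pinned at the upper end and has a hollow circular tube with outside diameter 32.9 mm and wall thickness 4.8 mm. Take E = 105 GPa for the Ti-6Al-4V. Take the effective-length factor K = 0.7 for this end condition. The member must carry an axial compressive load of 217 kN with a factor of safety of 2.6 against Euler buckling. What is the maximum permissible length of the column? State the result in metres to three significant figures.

L_max ≈ 0.402 m

Inner diameter d_i = 32.9 − 2×4.8 = 23.30 mm
I = π(d_o⁴ − d_i⁴)/64 = π(32.9⁴ − 23.30⁴)/64 = 4.304×10^4 mm⁴
I = 4.304×10^-8 m⁴
Required critical load P_cr = n·P = 2.6 × 217 = 564.2 kN = 5.642×10^5 N
From P_cr = π²EI/(K·L)²:  L = (1/K)·√(π²EI/P_cr) = (1/0.7)·√(π²×1.05×10^11×4.304×10^-8/5.642×10^5)
L = 0.402 m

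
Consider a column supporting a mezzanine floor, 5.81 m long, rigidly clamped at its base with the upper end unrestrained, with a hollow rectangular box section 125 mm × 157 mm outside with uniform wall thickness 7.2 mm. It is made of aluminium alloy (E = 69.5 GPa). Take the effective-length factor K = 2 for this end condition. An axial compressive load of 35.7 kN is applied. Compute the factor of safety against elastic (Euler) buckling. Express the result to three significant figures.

Inner dimensions: h_i = 157 − 2×7.2 = 142.6 mm, b_i = 125 − 2×7.2 = 110.6 mm
Weak-axis I_min = (h_o·b_o³ − h_i·b_i³)/12 with b_o = 125, b_i = 110.6 mm (shorter outer/inner sides).
I_min = (157×125³ − 142.6×110.6³)/12 = 9.476×10^6 mm⁴
I = 9.476×10^6 mm⁴ = 9.476×10^-6 m⁴
Effective length L_e = K·L = 2 × 5.81 = 11.62 m
P_cr = π²EI / L_e² = π² × 69.5×10⁹ × 9.476×10^-6 / 11.62² = 4.814×10^4 N
Factor of safety n = P_cr / P = 48.141 / 35.7 = 1.35

n ≈ 1.35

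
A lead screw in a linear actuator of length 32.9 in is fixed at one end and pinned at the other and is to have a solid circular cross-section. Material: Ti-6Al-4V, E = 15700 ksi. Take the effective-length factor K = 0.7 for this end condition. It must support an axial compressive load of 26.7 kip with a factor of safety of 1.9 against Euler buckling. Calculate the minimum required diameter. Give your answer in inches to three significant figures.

d ≈ 1.37 in

Required P_cr = n·P = 1.9 × 26.7 = 50.73 kip
L_e = K·L = 0.7 × 32.9 = 23.03 in
Required I = P_cr·L_e²/(π²E) = 5.073×10^4 × 23.03² / (π² × 1.57×10^7) = 0.1736 in⁴
Solid circle: I = πd⁴/64  ⇒  d = (64I/π)^(1/4) = (64×0.1736/π)^(1/4) = 1.37 in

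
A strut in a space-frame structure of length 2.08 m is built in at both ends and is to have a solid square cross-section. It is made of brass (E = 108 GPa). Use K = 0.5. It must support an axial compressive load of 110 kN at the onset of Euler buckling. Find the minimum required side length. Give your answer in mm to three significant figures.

a ≈ 34.0 mm

L_e = K·L = 0.5 × 2.08 = 1.040 m
Required I = P_cr·L_e²/(π²E) = 1.100×10^5 × 1.040² / (π² × 1.08×10^11) = 1.116×10^-7 m⁴
I_req = 1.116×10^5 mm⁴
Solid square: I = a⁴/12  ⇒  a = (12I)^(1/4) = (12×1.116×10^5)^(1/4) = 34.0 mm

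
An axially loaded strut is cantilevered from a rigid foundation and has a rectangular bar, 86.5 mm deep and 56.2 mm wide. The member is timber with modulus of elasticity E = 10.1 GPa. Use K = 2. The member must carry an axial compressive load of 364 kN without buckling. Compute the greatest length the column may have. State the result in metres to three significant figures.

L_max ≈ 0.296 m

Buckling occurs about the weak axis: I_min = h·b³/12 with b = 56.2 mm (the shorter side).
I_min = 86.5×56.2³/12 = 1.280×10^6 mm⁴
I = 1.280×10^-6 m⁴
At the buckling limit P_cr = P = 3.640×10^5 N
From P_cr = π²EI/(K·L)²:  L = (1/K)·√(π²EI/P_cr) = (1/2)·√(π²×1.01×10^10×1.280×10^-6/3.640×10^5)
L = 0.296 m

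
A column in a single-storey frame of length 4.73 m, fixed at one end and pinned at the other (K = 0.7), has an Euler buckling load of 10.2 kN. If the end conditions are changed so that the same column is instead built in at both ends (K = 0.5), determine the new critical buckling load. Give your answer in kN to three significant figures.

P_cr ≈ 20.0 kN

P_cr ∝ 1/K², so P_cr,new = P_cr,old × (K_old/K_new)² = 10.2 × (0.7/0.5)²
= 10.2 × 1.960 = 20.0 kN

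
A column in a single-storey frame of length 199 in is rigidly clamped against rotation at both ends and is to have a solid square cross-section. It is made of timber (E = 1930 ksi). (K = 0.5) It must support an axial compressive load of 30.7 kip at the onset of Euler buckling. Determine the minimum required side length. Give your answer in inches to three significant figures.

L_e = K·L = 0.5 × 199 = 99.50 in
Required I = P_cr·L_e²/(π²E) = 3.070×10^4 × 99.50² / (π² × 1.93×10^6) = 15.96 in⁴
Solid square: I = a⁴/12  ⇒  a = (12I)^(1/4) = (12×15.96)^(1/4) = 3.72 in

a ≈ 3.72 in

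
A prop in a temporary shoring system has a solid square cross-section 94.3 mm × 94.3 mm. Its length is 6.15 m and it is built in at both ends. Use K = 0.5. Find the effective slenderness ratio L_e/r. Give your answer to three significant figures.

I = a⁴/12 = 94.3⁴/12 = 6.590×10^6 mm⁴
A = 8.892×10^3 mm²;  r_min = √(I/A) = √(6.590×10^6/8.892×10^3) = 27.22 mm
L_e = K·L = 0.5 × 6.15 m = 3.075 m = 3075.0 mm
λ = L_e / r_min = 3075.0 / 27.22 = 113

λ ≈ 113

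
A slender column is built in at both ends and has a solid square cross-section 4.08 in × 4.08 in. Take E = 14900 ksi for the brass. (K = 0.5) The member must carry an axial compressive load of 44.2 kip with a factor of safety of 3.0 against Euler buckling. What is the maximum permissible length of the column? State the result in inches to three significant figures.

L_max ≈ 320 in

I = a⁴/12 = 4.08⁴/12 = 23.09 in⁴
Required critical load P_cr = n·P = 3.0 × 44.2 = 132.6 kip = 1.326×10^5 lb
From P_cr = π²EI/(K·L)²:  L = (1/K)·√(π²EI/P_cr) = (1/0.5)·√(π²×1.49×10^7×23.09/1.326×10^5)
L = 320 in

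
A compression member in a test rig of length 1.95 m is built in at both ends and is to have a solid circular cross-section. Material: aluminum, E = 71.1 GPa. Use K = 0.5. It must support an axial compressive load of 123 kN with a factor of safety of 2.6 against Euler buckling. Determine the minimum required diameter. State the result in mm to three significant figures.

Required P_cr = n·P = 2.6 × 123 = 319.8 kN
L_e = K·L = 0.5 × 1.95 = 0.9750 m
Required I = P_cr·L_e²/(π²E) = 3.198×10^5 × 0.9750² / (π² × 7.11×10^10) = 4.332×10^-7 m⁴
I_req = 4.332×10^5 mm⁴
Solid circle: I = πd⁴/64  ⇒  d = (64I/π)^(1/4) = (64×4.332×10^5/π)^(1/4) = 54.5 mm

d ≈ 54.5 mm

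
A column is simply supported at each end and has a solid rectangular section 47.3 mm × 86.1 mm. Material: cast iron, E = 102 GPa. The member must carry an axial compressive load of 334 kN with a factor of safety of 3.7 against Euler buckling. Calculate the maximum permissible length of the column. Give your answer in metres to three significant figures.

L_max ≈ 0.786 m

Buckling occurs about the weak axis: I_min = h·b³/12 with b = 47.3 mm (the shorter side).
I_min = 86.1×47.3³/12 = 7.593×10^5 mm⁴
I = 7.593×10^-7 m⁴
Required critical load P_cr = n·P = 3.7 × 334 = 1236 kN = 1.236×10^6 N
From P_cr = π²EI/(K·L)²:  L = (1/K)·√(π²EI/P_cr) = (1/1)·√(π²×1.02×10^11×7.593×10^-7/1.236×10^6)
L = 0.786 m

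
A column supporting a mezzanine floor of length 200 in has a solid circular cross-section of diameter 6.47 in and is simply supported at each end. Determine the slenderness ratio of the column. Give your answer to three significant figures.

λ ≈ 124

For a solid circle r = d/4 = 6.47/4 = 1.618 in
L_e = K·L = 1 × 200 = 200.0 in
λ = L_e / r_min = 200.00 / 1.618 = 124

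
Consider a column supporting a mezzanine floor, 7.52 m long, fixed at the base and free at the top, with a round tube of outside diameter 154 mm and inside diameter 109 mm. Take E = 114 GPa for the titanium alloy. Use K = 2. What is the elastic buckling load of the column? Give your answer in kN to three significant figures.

d_o = 154 mm, d_i = 109 mm
I = π(d_o⁴ − d_i⁴)/64 = π(154⁴ − 109.0⁴)/64 = 2.068×10^7 mm⁴
I = 2.068×10^7 mm⁴ = 2.068×10^-5 m⁴
Effective length L_e = K·L = 2 × 7.52 = 15.04 m
P_cr = π²EI / L_e² = π² × 114×10⁹ × 2.068×10^-5 / 15.04² = 1.029×10^5 N

P_cr ≈ 103 kN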